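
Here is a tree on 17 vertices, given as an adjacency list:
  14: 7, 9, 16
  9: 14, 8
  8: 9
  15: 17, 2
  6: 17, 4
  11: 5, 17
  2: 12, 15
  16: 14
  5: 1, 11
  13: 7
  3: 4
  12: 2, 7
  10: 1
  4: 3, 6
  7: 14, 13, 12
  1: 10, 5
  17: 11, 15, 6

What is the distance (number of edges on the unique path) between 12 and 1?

12–2–15–17–11–5–1: 6 edges.

6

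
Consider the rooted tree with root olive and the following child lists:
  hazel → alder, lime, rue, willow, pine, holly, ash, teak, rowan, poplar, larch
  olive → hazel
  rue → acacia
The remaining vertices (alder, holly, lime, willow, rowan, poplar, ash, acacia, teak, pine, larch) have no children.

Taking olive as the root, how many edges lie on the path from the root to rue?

olive – hazel – rue — 2 edges.

2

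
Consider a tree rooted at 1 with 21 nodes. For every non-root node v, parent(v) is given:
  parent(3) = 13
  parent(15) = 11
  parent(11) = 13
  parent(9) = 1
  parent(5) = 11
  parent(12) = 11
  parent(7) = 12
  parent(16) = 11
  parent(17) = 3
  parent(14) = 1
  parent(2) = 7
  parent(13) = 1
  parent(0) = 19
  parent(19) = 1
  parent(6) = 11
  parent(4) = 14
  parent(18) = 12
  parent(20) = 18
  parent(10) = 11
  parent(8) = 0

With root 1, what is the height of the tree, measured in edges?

5

2 sits deepest: 1-13-11-12-7-2 — 5 edges from the root.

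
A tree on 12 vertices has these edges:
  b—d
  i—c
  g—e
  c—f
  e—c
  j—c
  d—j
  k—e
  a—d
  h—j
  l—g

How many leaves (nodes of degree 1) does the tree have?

The leaves are a, b, f, h, i, k, l.
That is 7 leaves.

7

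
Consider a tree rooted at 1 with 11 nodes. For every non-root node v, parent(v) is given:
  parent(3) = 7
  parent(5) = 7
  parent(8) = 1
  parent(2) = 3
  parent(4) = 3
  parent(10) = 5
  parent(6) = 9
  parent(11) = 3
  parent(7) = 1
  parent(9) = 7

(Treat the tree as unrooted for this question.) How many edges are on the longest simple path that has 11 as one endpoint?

A farthest node from 11 is 8 (6, 10 also at distance 4).
The path 11–3–7–1–8 has 4 edges.

4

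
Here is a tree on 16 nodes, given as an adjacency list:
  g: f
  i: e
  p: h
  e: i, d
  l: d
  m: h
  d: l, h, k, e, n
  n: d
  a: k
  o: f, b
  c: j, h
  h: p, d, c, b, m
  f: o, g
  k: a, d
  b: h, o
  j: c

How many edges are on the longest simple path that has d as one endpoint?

5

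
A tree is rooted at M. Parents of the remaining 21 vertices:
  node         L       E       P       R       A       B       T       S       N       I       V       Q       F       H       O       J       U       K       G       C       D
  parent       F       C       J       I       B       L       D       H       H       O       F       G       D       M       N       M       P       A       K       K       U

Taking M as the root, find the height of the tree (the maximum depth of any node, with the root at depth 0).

11

E sits deepest: M-J-P-U-D-F-L-B-A-K-C-E — 11 edges from the root.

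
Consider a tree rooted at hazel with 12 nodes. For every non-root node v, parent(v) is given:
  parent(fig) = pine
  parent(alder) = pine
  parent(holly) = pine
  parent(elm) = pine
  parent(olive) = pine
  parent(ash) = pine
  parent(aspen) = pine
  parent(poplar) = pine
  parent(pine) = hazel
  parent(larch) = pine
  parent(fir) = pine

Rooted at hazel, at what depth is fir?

Climbing from fir to the root: fir–pine–hazel. That's 2 steps.

2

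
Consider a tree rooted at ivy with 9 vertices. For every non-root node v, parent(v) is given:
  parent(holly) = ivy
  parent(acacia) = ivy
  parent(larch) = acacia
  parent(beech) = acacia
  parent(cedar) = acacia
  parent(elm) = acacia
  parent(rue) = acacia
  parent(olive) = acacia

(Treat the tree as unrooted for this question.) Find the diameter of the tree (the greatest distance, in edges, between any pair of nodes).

Starting from holly, a farthest node is rue at distance 3.
One longest path: holly–ivy–acacia–rue.
So the diameter is 3.

3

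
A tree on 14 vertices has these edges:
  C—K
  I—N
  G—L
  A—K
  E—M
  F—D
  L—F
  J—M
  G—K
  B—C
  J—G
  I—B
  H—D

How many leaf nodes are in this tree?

4

Exactly 4 nodes have a single neighbour: A, E, H, N.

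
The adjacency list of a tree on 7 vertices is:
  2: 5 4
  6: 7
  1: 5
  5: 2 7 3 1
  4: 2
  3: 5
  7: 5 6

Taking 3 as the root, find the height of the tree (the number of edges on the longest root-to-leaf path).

6 sits deepest: 3–5–7–6 — 3 edges from the root.

3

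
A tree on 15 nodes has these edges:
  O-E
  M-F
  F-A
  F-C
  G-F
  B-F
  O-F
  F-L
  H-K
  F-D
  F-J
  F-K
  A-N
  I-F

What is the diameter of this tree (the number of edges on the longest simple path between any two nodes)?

Starting from N, a farthest node is E at distance 4.
One longest path: N-A-F-O-E.
So the diameter is 4.

4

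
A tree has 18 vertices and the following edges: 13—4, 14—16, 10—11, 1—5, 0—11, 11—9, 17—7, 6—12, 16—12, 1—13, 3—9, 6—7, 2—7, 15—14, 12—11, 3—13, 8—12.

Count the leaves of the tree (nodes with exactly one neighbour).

Exactly 8 nodes have a single neighbour: 0, 2, 4, 5, 8, 10, 15, 17.

8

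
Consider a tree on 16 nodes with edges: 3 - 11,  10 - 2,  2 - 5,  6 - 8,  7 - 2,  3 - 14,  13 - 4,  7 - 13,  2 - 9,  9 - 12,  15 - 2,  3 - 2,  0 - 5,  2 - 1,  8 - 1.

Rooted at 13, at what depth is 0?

4

Climbing from 0 to the root: 0–5–2–7–13. That's 4 steps.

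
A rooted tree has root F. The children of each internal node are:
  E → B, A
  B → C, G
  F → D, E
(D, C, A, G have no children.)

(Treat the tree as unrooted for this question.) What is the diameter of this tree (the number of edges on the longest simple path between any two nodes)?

BFS from C reaches D last, at distance 4; BFS from D confirms no node is farther.
Path: C-B-E-F-D.

4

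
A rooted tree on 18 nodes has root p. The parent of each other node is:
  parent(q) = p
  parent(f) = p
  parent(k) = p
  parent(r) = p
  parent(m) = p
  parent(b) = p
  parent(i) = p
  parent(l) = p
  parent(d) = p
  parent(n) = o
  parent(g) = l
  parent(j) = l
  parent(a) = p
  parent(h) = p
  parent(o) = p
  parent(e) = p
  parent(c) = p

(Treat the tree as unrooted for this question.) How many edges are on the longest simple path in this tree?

4

Starting from j, a farthest node is n at distance 4.
One longest path: j - l - p - o - n.
So the diameter is 4.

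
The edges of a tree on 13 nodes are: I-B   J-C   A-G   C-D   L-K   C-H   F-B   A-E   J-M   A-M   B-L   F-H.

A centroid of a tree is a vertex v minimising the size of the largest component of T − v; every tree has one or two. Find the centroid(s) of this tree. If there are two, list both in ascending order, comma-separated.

Removing C splits the tree into components of sizes 6, 5, 1; the largest is 6 ≤ ⌊13/2⌋ = 6.
Every other node leaves some component of size > 6, so the centroid is unique.

C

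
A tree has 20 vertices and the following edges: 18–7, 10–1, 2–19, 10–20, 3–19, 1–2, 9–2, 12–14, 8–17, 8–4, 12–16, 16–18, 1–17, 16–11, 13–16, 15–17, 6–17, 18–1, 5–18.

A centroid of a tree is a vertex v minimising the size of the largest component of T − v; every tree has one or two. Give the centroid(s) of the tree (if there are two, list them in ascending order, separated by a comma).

1

Removing 1 splits the tree into components of sizes 8, 5, 4, 2; the largest is 8 ≤ ⌊20/2⌋ = 10.
Every other node leaves some component of size > 10, so the centroid is unique.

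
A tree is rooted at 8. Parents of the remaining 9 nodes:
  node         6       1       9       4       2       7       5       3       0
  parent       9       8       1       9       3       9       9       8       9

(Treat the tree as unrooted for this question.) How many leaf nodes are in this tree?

6

Exactly 6 nodes have a single neighbour: 0, 2, 4, 5, 6, 7.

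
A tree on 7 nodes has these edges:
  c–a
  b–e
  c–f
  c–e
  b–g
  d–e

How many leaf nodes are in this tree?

The leaves are a, d, f, g.
That is 4 leaves.

4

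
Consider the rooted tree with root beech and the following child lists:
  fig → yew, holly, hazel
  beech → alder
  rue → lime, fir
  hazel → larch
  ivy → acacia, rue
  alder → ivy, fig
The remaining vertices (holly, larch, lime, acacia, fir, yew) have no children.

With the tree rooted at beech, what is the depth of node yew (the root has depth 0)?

3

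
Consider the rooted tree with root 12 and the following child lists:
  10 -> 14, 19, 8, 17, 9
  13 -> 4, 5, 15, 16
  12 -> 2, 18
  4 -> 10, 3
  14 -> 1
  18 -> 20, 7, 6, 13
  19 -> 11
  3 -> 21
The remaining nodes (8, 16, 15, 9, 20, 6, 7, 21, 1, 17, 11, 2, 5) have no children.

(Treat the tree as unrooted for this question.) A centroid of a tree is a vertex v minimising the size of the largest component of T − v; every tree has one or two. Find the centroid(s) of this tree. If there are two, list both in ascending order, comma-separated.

Delete 4: the remaining components have sizes 10, 8, 2. Max 10 ≤ 10, so 4 is a centroid.
Every other node leaves some component of size > 10, so the centroid is unique.

4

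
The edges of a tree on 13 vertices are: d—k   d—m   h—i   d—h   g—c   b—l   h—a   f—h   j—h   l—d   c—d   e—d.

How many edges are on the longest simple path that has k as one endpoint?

Distances from k peak at 3, attained at j (b, f, i, g, a also at distance 3).
k – d – h – j

3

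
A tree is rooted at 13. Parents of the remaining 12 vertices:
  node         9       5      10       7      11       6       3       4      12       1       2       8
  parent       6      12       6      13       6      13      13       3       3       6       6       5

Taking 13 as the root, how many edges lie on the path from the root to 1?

Path from 13 to 1: 13–6–1, which has 2 edges.

2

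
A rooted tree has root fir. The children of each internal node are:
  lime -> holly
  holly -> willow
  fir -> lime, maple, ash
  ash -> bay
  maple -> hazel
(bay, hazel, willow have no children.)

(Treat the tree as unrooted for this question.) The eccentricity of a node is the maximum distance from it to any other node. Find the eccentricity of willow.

The node farthest from willow is hazel (bay also at distance 5), via willow–holly–lime–fir–maple–hazel — 5 edges.

5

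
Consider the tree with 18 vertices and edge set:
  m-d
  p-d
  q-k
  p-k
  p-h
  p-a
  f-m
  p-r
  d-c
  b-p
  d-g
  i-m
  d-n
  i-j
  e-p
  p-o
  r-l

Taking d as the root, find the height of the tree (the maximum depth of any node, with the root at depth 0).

3

A deepest node is j, reached by d → m → i → j.
That path has 3 edges, so the height is 3.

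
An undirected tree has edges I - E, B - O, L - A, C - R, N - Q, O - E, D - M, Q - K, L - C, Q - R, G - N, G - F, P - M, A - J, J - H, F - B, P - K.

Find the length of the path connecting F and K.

The path is F - G - N - Q - K, which has 4 edges.

4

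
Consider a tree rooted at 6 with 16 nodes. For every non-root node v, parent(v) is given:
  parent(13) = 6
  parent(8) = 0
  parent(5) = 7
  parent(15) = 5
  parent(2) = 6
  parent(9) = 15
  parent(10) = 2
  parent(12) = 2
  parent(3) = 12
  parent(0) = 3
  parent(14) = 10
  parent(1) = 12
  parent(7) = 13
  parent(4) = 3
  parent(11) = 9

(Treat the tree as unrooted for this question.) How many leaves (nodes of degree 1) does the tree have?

Degree-1 nodes: 1, 4, 8, 11, 14 — 5 of them.

5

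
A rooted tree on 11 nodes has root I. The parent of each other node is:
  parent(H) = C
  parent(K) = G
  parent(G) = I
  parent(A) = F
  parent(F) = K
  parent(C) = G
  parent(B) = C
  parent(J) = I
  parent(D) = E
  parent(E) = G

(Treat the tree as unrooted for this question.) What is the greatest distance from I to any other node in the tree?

The node farthest from I is A, via I-G-K-F-A — 4 edges.

4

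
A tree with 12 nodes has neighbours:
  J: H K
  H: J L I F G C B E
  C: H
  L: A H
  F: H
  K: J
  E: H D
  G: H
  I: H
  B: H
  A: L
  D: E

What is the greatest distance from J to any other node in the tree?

The node farthest from J is D (A also at distance 3), via J – H – E – D — 3 edges.

3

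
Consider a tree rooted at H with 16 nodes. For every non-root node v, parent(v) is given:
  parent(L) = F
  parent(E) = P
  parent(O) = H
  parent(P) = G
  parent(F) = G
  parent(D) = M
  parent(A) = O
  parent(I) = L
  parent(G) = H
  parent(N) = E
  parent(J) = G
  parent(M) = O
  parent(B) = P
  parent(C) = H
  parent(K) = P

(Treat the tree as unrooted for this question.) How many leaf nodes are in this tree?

8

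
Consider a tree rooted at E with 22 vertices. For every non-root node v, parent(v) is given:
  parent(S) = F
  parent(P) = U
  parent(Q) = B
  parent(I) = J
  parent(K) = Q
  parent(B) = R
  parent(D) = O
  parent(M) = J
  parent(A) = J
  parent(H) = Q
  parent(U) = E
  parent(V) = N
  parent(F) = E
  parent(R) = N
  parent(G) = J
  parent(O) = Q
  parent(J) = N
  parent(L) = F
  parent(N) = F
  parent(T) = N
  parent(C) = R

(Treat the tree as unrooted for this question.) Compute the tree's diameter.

9

BFS from P reaches D last, at distance 9; BFS from D confirms no node is farther.
Path: P–U–E–F–N–R–B–Q–O–D.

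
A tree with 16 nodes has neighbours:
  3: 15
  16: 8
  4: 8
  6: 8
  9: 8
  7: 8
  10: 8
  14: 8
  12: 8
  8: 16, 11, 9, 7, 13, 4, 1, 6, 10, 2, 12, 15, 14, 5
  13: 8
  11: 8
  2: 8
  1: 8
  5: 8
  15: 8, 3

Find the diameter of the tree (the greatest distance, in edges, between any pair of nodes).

3

BFS from 3 reaches 9 last, at distance 3; BFS from 9 confirms no node is farther.
Path: 3 – 15 – 8 – 9.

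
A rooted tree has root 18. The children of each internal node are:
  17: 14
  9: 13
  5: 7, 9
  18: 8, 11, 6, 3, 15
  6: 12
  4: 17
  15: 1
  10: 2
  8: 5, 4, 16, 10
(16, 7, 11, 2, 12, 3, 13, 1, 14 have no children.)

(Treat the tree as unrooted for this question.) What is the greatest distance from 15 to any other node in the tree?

The node farthest from 15 is 14 (13 also at distance 5), via 15–18–8–4–17–14 — 5 edges.

5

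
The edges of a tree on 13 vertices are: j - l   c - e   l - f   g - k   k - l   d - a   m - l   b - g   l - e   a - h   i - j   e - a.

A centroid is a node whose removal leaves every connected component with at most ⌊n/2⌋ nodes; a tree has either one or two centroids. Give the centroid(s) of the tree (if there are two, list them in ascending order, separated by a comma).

If l is removed the pieces have sizes 5, 3, 2, 1, 1, all ≤ ⌊13/2⌋ = 6.
No neighbour of l does as well, so l is the unique centroid.

l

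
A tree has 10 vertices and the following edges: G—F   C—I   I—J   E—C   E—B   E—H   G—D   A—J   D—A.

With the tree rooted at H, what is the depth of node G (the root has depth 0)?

H–E–C–I–J–A–D–G — 7 edges.

7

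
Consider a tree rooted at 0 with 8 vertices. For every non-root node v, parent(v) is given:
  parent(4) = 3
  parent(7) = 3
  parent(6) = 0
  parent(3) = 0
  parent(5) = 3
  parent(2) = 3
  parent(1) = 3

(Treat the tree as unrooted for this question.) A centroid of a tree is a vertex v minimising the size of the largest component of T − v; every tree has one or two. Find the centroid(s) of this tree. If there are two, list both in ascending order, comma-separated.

3

If 3 is removed the pieces have sizes 2, 1, 1, 1, 1, 1, all ≤ ⌊8/2⌋ = 4.
Every other node leaves some component of size > 4, so the centroid is unique.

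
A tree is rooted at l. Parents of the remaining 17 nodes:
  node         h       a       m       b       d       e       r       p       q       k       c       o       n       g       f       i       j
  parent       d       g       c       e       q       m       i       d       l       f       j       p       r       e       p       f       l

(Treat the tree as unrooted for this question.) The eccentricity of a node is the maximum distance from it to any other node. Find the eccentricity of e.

11

Distances from e peak at 11, attained at n.
e–m–c–j–l–q–d–p–f–i–r–n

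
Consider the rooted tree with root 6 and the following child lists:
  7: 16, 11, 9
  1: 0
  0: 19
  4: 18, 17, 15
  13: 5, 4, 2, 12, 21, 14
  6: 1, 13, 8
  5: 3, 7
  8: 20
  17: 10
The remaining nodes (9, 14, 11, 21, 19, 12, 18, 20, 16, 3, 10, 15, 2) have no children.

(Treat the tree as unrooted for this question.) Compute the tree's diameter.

7

A longest path is 9 - 7 - 5 - 13 - 6 - 1 - 0 - 19, with 7 edges.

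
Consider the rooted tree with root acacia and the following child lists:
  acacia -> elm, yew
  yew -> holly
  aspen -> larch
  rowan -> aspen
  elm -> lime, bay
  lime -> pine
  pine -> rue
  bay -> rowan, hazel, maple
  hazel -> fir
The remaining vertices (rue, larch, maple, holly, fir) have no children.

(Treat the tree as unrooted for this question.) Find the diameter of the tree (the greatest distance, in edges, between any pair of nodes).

7

A longest path is holly–yew–acacia–elm–bay–rowan–aspen–larch, with 7 edges.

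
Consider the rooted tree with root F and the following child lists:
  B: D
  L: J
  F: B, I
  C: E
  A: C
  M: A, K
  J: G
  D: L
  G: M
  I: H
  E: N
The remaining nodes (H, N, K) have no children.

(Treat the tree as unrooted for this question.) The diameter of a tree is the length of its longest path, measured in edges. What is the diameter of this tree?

A longest path is H–I–F–B–D–L–J–G–M–A–C–E–N, with 12 edges.

12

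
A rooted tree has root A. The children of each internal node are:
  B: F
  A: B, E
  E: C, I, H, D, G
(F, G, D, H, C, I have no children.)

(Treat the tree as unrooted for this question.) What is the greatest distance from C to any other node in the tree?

4

A farthest node from C is F.
The path C – E – A – B – F has 4 edges.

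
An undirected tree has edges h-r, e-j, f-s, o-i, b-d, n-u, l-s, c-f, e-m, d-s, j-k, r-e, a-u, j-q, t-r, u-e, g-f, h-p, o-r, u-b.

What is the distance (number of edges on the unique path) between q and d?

The path is q – j – e – u – b – d, which has 5 edges.

5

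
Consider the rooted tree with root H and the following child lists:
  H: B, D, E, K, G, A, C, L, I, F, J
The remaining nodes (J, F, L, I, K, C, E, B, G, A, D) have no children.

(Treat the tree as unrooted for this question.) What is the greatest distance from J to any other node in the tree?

2

A farthest node from J is E (A, K, B, D, I, L, G, C, F also at distance 2).
The path J–H–E has 2 edges.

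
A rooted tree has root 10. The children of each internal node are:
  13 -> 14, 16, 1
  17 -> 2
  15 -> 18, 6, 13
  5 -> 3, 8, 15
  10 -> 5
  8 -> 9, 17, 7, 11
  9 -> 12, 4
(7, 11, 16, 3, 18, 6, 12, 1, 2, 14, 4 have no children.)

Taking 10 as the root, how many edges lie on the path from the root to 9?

3

Path from 10 to 9: 10 – 5 – 8 – 9, which has 3 edges.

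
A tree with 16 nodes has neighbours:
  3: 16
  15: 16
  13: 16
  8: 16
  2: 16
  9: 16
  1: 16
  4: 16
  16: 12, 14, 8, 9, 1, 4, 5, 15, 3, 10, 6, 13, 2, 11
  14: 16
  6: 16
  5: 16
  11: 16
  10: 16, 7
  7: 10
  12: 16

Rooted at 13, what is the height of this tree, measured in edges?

The longest root-to-leaf path is 13 → 16 → 10 → 7 (3 edges).

3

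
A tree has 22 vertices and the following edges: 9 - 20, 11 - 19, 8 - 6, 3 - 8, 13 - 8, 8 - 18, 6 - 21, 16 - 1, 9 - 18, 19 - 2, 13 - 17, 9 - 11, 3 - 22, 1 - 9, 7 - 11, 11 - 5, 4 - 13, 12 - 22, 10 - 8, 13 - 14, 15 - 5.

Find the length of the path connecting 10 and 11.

10 - 8 - 18 - 9 - 11: 4 edges.

4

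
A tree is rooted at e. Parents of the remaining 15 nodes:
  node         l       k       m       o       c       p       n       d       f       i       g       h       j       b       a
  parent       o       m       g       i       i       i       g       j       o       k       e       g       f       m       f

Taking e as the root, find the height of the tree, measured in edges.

A deepest node is d, reached by e-g-m-k-i-o-f-j-d.
That path has 8 edges, so the height is 8.

8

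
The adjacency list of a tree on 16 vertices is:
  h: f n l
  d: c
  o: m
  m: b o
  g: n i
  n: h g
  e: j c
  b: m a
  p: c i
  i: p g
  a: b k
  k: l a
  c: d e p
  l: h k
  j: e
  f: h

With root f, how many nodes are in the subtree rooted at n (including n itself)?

Descendants of n (including itself): n, g, i, p, c, d, e, j. That's 8.

8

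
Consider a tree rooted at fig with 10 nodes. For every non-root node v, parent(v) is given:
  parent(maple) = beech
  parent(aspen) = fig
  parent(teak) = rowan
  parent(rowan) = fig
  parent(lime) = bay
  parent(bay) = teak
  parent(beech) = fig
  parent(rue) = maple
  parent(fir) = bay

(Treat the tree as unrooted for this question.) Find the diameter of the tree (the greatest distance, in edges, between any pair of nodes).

7

BFS from fir reaches rue last, at distance 7; BFS from rue confirms no node is farther.
Path: fir - bay - teak - rowan - fig - beech - maple - rue.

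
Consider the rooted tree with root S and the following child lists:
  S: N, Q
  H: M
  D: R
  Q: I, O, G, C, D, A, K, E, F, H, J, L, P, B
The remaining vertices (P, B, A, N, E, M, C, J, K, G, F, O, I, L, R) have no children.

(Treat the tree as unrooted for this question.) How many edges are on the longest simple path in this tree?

A longest path is R – D – Q – H – M, with 4 edges.

4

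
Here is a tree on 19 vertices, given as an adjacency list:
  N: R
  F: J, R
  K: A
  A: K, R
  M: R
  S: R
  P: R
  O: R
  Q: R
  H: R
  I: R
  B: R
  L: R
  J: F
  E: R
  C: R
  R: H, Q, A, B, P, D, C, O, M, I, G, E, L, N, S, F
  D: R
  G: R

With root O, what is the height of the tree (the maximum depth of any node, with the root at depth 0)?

3

The longest root-to-leaf path is O → R → A → K (3 edges).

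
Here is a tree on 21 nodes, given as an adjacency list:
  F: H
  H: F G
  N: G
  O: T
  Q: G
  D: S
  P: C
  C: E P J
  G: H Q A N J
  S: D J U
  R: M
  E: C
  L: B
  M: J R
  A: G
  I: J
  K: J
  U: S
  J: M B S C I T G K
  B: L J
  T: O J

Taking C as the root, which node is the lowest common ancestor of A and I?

Path A→root: A G J C; path I→root: I J C.
First common node: J.

J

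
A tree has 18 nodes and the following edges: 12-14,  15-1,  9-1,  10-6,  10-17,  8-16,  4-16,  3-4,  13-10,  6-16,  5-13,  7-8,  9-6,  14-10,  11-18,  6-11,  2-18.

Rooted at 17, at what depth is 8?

4

17 – 10 – 6 – 16 – 8 — 4 edges.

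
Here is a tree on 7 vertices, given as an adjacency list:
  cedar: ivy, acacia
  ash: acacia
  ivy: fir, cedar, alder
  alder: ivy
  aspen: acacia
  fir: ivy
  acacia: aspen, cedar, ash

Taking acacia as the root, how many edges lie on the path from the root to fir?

acacia → cedar → ivy → fir — 3 edges.

3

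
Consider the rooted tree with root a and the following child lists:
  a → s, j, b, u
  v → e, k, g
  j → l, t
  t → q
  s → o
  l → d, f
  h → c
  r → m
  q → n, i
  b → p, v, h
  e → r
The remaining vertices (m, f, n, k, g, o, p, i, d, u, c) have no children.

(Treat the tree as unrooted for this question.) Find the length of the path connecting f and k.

6

Walking from f: f – l – j – a – b – v – k. Length 6.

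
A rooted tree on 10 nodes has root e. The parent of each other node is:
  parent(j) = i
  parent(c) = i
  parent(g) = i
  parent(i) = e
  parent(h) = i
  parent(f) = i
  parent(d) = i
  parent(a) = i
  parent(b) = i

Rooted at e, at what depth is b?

2

Path from e to b: e → i → b, which has 2 edges.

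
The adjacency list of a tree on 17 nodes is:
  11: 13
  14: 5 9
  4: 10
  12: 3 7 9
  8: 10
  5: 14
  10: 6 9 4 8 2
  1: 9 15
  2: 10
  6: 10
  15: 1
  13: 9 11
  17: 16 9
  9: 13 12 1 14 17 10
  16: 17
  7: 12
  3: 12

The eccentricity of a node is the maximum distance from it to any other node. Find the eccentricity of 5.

4

Distances from 5 peak at 4, attained at 7 (16, 4, 6, 3, 11, 8, 15, 2 also at distance 4).
5–14–9–12–7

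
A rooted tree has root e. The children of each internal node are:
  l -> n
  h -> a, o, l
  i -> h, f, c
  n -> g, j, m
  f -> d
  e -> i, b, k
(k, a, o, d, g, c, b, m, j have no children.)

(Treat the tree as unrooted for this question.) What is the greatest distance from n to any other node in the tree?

The node farthest from n is k (d, b also at distance 5), via n – l – h – i – e – k — 5 edges.

5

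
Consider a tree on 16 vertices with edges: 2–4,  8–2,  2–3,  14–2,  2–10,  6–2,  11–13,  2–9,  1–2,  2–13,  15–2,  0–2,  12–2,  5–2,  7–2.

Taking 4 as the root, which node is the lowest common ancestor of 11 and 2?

11's ancestor chain is 11, 13, 2, 4 and 2's is 2, 4; they first meet at 2.

2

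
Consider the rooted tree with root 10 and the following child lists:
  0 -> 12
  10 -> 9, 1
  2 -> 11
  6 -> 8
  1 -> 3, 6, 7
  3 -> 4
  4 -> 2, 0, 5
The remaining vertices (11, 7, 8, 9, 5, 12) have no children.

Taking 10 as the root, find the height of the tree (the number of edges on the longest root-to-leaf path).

12 sits deepest: 10 – 1 – 3 – 4 – 0 – 12 — 5 edges from the root.

5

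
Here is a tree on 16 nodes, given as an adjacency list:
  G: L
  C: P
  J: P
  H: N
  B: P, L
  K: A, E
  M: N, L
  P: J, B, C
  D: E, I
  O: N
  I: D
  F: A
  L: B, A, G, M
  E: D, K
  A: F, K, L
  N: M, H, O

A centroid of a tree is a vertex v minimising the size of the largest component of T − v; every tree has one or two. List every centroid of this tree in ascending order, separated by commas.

L

If L is removed the pieces have sizes 6, 4, 4, 1, all ≤ ⌊16/2⌋ = 8.
Every other node leaves some component of size > 8, so the centroid is unique.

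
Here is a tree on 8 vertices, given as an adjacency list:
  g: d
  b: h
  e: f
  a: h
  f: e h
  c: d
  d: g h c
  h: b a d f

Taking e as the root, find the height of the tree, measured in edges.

A deepest node is g, reached by e–f–h–d–g.
That path has 4 edges, so the height is 4.

4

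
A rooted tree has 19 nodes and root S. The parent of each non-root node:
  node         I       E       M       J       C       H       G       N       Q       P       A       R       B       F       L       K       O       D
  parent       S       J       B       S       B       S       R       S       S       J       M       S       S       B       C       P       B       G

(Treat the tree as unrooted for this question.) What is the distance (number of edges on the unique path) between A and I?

4

Walking from A: A - M - B - S - I. Length 4.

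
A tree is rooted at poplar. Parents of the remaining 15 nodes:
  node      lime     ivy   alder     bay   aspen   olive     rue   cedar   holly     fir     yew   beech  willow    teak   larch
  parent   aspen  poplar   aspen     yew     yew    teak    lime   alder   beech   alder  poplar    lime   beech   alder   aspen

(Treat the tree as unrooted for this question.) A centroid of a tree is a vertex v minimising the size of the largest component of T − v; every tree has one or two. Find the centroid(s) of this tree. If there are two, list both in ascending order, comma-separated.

Delete aspen: the remaining components have sizes 5, 5, 4, 1. Max 5 ≤ 8, so aspen is a centroid.
Every other node leaves some component of size > 8, so the centroid is unique.

aspen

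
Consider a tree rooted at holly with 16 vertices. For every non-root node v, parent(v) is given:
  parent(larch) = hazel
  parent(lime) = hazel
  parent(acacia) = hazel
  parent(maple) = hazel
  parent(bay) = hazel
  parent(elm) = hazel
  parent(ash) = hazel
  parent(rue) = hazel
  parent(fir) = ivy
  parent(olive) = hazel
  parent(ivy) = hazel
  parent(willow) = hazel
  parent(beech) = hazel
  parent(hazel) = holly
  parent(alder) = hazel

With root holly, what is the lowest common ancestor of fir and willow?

fir's ancestor chain is fir, ivy, hazel, holly and willow's is willow, hazel, holly; they first meet at hazel.

hazel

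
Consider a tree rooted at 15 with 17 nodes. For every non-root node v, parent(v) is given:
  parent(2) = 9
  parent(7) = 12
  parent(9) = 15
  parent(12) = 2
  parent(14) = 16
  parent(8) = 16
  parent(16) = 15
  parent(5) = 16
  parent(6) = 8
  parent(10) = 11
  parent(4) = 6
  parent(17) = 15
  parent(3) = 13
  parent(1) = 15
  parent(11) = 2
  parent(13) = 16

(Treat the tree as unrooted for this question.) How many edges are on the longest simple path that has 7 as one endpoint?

8

The node farthest from 7 is 4, via 7-12-2-9-15-16-8-6-4 — 8 edges.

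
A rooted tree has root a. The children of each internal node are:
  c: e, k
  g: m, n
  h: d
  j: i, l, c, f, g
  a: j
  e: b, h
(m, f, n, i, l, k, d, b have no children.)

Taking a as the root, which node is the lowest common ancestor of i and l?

i's ancestor chain is i, j, a and l's is l, j, a; they first meet at j.

j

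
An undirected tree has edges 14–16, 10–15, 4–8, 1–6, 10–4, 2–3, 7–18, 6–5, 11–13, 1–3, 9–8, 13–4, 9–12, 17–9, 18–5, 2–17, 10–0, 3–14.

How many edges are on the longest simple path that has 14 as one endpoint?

8

A farthest node from 14 is 0 (15, 11 also at distance 8).
The path 14 – 3 – 2 – 17 – 9 – 8 – 4 – 10 – 0 has 8 edges.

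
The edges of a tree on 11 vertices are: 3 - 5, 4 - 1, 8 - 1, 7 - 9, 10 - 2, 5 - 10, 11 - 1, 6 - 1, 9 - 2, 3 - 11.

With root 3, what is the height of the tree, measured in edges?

7 sits deepest: 3 – 5 – 10 – 2 – 9 – 7 — 5 edges from the root.

5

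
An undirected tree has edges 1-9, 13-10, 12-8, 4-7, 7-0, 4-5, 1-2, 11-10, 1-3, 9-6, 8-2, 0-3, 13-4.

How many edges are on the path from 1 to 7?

The path is 1–3–0–7, which has 3 edges.

3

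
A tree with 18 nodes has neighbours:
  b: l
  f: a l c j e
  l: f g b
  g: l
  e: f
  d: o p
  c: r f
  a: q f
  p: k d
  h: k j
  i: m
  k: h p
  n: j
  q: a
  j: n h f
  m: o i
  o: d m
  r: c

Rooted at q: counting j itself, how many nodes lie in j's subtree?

9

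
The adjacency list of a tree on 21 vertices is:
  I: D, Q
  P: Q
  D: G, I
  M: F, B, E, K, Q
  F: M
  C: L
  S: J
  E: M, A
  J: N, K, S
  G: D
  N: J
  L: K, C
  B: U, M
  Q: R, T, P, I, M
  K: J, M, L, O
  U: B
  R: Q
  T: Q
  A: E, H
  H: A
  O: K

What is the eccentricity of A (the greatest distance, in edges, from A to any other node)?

Distances from A peak at 6, attained at G.
A-E-M-Q-I-D-G

6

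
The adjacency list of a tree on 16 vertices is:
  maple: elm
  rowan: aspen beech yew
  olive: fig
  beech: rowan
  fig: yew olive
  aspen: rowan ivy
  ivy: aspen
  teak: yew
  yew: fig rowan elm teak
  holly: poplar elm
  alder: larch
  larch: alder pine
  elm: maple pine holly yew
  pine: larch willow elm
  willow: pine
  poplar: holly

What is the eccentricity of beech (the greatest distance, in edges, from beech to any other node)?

6

Distances from beech peak at 6, attained at alder.
beech – rowan – yew – elm – pine – larch – alder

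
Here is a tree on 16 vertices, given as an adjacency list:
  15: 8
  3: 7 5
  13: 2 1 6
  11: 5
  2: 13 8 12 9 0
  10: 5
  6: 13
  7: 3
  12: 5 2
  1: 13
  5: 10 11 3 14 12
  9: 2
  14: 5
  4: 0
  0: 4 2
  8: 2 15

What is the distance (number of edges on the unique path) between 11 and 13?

4

The path is 11 – 5 – 12 – 2 – 13, which has 4 edges.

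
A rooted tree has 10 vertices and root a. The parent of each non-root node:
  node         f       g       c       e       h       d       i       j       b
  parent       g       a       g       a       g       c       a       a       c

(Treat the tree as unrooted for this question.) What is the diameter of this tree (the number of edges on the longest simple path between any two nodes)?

4

Starting from b, a farthest node is e at distance 4.
One longest path: b - c - g - a - e.
So the diameter is 4.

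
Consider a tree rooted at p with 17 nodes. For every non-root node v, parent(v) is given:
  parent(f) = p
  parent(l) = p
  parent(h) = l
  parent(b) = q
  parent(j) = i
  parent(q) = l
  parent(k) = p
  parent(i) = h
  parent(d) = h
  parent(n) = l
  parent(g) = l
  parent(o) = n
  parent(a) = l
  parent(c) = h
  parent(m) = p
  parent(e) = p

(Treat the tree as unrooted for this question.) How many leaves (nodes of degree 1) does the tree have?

11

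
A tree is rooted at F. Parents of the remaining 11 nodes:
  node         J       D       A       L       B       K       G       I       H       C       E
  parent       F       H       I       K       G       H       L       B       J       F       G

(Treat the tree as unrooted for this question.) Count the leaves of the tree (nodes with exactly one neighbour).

4

Degree-1 nodes: A, C, D, E — 4 of them.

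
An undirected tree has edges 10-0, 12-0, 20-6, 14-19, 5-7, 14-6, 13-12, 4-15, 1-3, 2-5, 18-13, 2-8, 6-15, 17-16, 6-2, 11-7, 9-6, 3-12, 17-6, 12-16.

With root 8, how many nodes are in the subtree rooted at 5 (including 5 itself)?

3

Descendants of 5 (including itself): 5, 7, 11. That's 3.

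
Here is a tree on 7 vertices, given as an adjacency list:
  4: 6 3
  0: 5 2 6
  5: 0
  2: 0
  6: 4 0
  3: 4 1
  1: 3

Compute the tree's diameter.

5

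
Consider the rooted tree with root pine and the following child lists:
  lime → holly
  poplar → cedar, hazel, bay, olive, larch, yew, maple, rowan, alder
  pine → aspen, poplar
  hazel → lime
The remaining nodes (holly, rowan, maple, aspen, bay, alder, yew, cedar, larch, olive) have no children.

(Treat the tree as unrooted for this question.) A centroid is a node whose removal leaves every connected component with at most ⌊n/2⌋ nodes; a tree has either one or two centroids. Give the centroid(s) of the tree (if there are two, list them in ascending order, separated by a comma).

If poplar is removed the pieces have sizes 3, 2, 1, 1, 1, 1, 1, 1, 1, 1, all ≤ ⌊14/2⌋ = 7.
Every other node leaves some component of size > 7, so the centroid is unique.

poplar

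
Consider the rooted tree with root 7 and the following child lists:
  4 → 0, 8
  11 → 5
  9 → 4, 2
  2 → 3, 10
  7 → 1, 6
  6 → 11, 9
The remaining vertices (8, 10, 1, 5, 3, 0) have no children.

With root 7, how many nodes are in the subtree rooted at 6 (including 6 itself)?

10

6's subtree: {6, 9, 11, 2, 4, 5, 3, 10, 8, 0}, size 10.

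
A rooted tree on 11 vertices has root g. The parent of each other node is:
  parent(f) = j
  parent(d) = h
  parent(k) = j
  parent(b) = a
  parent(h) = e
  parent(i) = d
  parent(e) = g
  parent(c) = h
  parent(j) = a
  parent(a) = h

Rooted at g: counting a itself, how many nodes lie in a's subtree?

The subtree rooted at a contains: a, b, j, f, k — 5 nodes.

5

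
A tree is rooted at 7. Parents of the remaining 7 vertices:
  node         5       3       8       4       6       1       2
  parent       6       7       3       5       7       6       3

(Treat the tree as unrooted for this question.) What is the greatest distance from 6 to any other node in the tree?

3

A farthest node from 6 is 8 (2 also at distance 3).
The path 6-7-3-8 has 3 edges.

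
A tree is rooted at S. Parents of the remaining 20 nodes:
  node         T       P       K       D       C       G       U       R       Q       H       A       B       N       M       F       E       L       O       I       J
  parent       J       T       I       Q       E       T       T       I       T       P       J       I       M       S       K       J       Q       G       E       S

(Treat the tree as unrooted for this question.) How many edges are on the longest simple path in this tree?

7

Starting from D, a farthest node is F at distance 7.
One longest path: D – Q – T – J – E – I – K – F.
So the diameter is 7.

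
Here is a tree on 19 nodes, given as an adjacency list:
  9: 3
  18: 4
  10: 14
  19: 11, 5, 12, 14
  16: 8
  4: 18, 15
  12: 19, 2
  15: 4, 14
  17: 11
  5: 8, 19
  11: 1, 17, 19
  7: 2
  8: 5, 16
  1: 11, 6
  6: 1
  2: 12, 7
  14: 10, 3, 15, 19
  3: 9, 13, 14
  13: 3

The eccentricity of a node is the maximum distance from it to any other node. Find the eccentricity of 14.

4

Distances from 14 peak at 4, attained at 6 (7, 16 also at distance 4).
14 – 19 – 11 – 1 – 6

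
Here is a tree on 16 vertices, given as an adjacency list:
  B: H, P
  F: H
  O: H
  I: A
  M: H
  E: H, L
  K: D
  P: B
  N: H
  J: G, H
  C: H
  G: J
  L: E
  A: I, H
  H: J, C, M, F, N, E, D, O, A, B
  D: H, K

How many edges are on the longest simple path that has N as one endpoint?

3

A farthest node from N is K (I, P, G, L also at distance 3).
The path N-H-D-K has 3 edges.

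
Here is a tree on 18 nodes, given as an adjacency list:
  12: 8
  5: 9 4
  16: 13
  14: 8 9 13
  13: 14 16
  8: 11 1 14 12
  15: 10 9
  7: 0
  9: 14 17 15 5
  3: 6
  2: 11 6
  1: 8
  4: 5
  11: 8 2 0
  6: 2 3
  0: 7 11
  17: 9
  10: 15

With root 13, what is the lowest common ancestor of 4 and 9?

Path 4→root: 4 5 9 14 13; path 9→root: 9 14 13.
First common node: 9.

9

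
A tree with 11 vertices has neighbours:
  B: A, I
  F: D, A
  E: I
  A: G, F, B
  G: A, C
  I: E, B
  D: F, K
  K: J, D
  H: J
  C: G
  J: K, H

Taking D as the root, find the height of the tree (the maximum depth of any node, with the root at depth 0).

5

The longest root-to-leaf path is D–F–A–B–I–E (5 edges).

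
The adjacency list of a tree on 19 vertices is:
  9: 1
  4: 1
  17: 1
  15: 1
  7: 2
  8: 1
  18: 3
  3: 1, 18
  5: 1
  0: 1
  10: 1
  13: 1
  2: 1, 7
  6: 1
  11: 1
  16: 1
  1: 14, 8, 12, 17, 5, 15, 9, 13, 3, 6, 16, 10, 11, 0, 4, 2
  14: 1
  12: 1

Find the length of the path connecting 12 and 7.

12 - 1 - 2 - 7: 3 edges.

3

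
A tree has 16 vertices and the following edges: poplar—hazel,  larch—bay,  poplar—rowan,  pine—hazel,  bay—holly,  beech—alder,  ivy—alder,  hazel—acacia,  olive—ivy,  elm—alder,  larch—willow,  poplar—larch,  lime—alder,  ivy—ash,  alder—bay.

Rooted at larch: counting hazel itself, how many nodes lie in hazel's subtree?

3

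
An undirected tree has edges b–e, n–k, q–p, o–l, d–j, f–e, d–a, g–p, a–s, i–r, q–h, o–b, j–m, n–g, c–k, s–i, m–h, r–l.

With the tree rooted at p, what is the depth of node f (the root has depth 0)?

14

p–q–h–m–j–d–a–s–i–r–l–o–b–e–f — 14 edges.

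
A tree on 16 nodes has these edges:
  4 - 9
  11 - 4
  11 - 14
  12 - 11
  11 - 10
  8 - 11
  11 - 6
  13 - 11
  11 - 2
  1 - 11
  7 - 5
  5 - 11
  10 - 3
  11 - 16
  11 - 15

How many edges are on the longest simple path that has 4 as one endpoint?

3

A farthest node from 4 is 3 (7 also at distance 3).
The path 4-11-10-3 has 3 edges.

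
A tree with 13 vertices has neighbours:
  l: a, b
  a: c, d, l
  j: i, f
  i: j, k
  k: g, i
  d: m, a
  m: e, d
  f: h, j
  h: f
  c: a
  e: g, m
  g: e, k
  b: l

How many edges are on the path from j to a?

j - i - k - g - e - m - d - a: 7 edges.

7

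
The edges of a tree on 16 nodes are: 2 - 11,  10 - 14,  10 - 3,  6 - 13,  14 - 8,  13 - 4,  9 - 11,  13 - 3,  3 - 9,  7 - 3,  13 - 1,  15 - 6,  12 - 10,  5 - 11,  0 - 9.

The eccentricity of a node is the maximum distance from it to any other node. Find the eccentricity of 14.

Distances from 14 peak at 5, attained at 5 (15, 2 also at distance 5).
14–10–3–9–11–5

5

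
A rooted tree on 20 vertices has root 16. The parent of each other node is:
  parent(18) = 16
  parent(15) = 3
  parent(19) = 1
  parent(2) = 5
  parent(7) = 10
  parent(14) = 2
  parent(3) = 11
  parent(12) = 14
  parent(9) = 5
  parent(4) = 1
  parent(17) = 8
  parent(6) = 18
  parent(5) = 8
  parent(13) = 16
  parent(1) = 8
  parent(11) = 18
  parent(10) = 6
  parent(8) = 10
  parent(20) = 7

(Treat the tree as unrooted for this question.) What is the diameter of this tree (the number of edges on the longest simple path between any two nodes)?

10

Starting from 12, a farthest node is 15 at distance 10.
One longest path: 12 – 14 – 2 – 5 – 8 – 10 – 6 – 18 – 11 – 3 – 15.
So the diameter is 10.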